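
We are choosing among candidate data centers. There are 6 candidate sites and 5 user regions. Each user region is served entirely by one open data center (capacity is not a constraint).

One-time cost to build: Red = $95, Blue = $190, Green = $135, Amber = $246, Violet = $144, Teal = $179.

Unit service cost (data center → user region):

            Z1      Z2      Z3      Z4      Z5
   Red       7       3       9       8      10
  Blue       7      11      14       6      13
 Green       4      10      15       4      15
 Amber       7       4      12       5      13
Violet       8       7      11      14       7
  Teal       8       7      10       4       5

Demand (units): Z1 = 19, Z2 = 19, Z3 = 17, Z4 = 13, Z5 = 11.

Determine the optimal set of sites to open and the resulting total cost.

For any fixed open set, each user region goes to its cheapest open site; total = fixed + service.
{Red}: Z1→Red 7·19=133, Z2→Red 3·19=57, Z3→Red 9·17=153, Z4→Red 8·13=104, Z5→Red 10·11=110. Service 557; fixed 95; total 652.
{Red, Green}: service 448 + fixed 230 = 678
{Red, Teal}: Z1→Red 7·19=133, Z2→Red 3·19=57, Z3→Red 9·17=153, Z4→Teal 4·13=52, Z5→Teal 5·11=55. Service 450; fixed 274; total 724.
{Red, Blue, Green, Amber, Violet, Teal}: Z1→Green 4·19=76, Z2→Red 3·19=57, Z3→Red 9·17=153, Z4→Green 4·13=52, Z5→Teal 5·11=55. Service 393; fixed 989; total 1382.
No other subset beats 652.

Open Red only; minimum total cost 652.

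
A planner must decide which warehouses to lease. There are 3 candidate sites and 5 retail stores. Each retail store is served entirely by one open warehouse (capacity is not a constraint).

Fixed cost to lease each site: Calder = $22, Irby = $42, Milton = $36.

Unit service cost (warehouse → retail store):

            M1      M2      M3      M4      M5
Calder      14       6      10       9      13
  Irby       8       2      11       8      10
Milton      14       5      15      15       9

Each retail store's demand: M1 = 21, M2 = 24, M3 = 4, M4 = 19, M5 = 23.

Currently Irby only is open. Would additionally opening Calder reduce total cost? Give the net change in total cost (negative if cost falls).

No — net change +18 (cost rises by 18).

Current service cost with {Irby}: 642.
Adding Calder: each retail store re-picks its cheapest; new service cost 638, saving 4.
Extra fixed cost: 22. Net change = 22 − 4 = 18.
(Totals: 684 → 702.)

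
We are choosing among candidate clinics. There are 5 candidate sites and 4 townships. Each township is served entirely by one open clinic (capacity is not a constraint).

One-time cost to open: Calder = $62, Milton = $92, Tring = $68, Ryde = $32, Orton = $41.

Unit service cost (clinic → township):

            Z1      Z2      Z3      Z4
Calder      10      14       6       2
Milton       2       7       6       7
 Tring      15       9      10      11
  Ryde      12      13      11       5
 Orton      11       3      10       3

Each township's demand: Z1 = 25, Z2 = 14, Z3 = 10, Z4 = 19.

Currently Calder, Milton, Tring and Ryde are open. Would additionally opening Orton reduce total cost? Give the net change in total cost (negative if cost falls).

Yes — net change −15 (cost falls by 15).

Current service cost with {Calder, Milton, Tring, Ryde}: 246.
Adding Orton: each township re-picks its cheapest; new service cost 190, saving 56.
Extra fixed cost: 41. Net change = 41 − 56 = -15.
(Totals: 500 → 485.)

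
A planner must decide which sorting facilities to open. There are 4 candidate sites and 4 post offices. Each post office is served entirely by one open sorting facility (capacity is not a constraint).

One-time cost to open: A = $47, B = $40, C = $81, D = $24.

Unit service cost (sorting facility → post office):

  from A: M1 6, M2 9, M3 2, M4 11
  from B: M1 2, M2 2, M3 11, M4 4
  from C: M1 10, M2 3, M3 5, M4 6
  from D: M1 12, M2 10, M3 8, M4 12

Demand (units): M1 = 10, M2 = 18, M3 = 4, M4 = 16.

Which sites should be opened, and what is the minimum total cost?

Open B only; minimum total cost 204.

For any fixed open set, each post office goes to its cheapest open site; total = fixed + service.
{B}: M1→B 2·10=20, M2→B 2·18=36, M3→B 11·4=44, M4→B 4·16=64. Service 164; fixed 40; total 204.
{A, B}: service 128 + fixed 87 = 215
{B, D}: M1→B 2·10=20, M2→B 2·18=36, M3→D 8·4=32, M4→B 4·16=64. Service 152; fixed 64; total 216.
{A, B, C, D}: M1→B 2·10=20, M2→B 2·18=36, M3→A 2·4=8, M4→B 4·16=64. Service 128; fixed 192; total 320.
(All 15 nonempty subsets were checked; B only is lowest.)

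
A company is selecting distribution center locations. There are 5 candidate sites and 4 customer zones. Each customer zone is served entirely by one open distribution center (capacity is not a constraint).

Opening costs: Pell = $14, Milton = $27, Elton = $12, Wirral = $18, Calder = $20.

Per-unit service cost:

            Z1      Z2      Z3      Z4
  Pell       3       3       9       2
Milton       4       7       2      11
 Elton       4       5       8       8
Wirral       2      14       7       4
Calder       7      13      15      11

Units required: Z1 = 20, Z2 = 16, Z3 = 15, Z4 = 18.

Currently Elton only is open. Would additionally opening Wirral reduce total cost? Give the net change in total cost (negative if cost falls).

Current service cost with {Elton}: 424.
Adding Wirral: each customer zone re-picks its cheapest; new service cost 297, saving 127.
Extra fixed cost: 18. Net change = 18 − 127 = -109.
(Totals: 436 → 327.)

Yes — net change −109 (cost falls by 109).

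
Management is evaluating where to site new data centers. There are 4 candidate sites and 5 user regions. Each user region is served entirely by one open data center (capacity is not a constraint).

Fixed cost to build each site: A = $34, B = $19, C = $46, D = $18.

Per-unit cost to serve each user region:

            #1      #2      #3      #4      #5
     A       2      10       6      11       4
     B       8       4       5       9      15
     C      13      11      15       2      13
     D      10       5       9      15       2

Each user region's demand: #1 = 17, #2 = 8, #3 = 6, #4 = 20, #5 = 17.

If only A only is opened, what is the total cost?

Total cost: 472

Each user region is assigned to its cheapest site among the open ones.
{A}: #1→A 2·17=34, #2→A 10·8=80, #3→A 6·6=36, #4→A 11·20=220, #5→A 4·17=68. Service 438; fixed 34; total 472.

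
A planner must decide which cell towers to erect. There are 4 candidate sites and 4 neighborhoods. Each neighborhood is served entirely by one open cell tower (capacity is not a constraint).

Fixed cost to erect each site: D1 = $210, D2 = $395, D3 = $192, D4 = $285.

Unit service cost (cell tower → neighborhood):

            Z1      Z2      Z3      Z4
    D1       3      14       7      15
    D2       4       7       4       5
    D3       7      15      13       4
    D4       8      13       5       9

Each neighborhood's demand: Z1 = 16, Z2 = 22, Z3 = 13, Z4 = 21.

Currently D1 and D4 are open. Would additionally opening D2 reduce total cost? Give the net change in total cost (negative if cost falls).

Current service cost with {D1, D4}: 588.
Adding D2: each neighborhood re-picks its cheapest; new service cost 359, saving 229.
Extra fixed cost: 395. Net change = 395 − 229 = 166.
(Totals: 1083 → 1249.)

No — net change +166 (cost rises by 166).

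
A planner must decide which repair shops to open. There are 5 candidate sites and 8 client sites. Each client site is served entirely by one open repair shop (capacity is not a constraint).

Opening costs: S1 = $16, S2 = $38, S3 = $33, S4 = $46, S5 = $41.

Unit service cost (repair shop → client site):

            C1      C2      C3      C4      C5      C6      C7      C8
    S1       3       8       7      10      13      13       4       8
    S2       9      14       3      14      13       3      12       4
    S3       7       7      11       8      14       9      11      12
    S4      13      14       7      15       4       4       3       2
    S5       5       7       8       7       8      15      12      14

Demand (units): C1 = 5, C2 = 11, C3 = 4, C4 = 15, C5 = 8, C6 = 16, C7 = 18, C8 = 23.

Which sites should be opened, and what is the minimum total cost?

Open S4 and S5; minimum total cost 518.

For any fixed open set, each client site goes to its cheapest open site; total = fixed + service.
{S4, S5}: C1→S5 5·5=25, C2→S5 7·11=77, C3→S4 7·4=28, C4→S5 7·15=105, C5→S4 4·8=32, C6→S4 4·16=64, C7→S4 3·18=54, C8→S4 2·23=46. Service 431; fixed 87; total 518.
{S1, S4, S5}: C1→S1 3·5=15, C2→S5 7·11=77, C3→S1 7·4=28, C4→S5 7·15=105, C5→S4 4·8=32, C6→S4 4·16=64, C7→S4 3·18=54, C8→S4 2·23=46. Service 421; fixed 103; total 524.
{S2, S4, S5}: service 399 + fixed 125 = 524
{S1, S2, S3, S4, S5}: service 389 + fixed 174 = 563
No other subset beats 518.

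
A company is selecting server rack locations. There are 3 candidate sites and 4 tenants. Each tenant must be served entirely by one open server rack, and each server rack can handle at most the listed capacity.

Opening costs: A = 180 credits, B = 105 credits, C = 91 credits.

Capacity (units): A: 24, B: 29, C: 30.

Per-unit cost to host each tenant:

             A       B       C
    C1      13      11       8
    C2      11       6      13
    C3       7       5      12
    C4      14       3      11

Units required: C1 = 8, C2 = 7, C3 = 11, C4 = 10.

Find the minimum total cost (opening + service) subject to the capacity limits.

Open {B, C}: C1→C 8·8=64, C2→B 6·7=42, C3→B 5·11=55, C4→B 3·10=30.
Loads: B carries 28/29, C carries 8/30. Service 191; fixed 196; total 387.
Next best feasible plan costs 436.

Minimum total cost: 387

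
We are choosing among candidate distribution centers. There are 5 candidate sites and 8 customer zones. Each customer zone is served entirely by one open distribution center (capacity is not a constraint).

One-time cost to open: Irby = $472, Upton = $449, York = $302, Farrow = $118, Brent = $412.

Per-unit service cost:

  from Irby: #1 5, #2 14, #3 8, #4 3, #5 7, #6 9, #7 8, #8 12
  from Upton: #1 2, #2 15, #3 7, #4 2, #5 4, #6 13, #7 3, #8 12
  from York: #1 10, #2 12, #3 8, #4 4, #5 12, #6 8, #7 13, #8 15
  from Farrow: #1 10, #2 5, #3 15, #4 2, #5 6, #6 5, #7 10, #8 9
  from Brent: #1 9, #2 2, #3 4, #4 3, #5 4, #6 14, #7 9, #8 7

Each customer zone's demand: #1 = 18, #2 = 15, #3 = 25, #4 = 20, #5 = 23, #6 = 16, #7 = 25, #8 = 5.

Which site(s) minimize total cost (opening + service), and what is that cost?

Open Upton and Farrow; minimum total cost 1185.

For any fixed open set, each customer zone goes to its cheapest open site; total = fixed + service.
{Upton, Farrow}: #1→Upton 2·18=36, #2→Farrow 5·15=75, #3→Upton 7·25=175, #4→Upton 2·20=40, #5→Upton 4·23=92, #6→Farrow 5·16=80, #7→Upton 3·25=75, #8→Farrow 9·5=45. Service 618; fixed 567; total 1185.
{Farrow, Brent}: #1→Brent 9·18=162, #2→Brent 2·15=30, #3→Brent 4·25=100, #4→Farrow 2·20=40, #5→Brent 4·23=92, #6→Farrow 5·16=80, #7→Brent 9·25=225, #8→Brent 7·5=35. Service 764; fixed 530; total 1294.
{Farrow}: #1→Farrow 10·18=180, #2→Farrow 5·15=75, #3→Farrow 15·25=375, #4→Farrow 2·20=40, #5→Farrow 6·23=138, #6→Farrow 5·16=80, #7→Farrow 10·25=250, #8→Farrow 9·5=45. Service 1183; fixed 118; total 1301.
{Irby, Upton, York, Farrow, Brent}: #1→Upton 2·18=36, #2→Brent 2·15=30, #3→Brent 4·25=100, #4→Upton 2·20=40, #5→Upton 4·23=92, #6→Farrow 5·16=80, #7→Upton 3·25=75, #8→Brent 7·5=35. Service 488; fixed 1753; total 2241.
No other subset beats 1185.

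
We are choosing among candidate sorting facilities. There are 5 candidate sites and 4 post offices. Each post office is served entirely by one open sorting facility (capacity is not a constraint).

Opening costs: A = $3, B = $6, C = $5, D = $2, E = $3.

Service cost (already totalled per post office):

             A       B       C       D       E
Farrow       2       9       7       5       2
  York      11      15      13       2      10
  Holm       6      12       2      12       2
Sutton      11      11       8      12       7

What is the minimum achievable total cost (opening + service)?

Minimum total cost: 18

For any fixed open set, each post office goes to its cheapest open site; total = fixed + service.
{D, E}: Farrow→E 2, York→D 2, Holm→E 2, Sutton→E 7. Service 13; fixed 5; total 18.
{A, D, E}: service 13 + fixed 8 = 21
{C, D, E}: service 13 + fixed 10 = 23
{A, B, C, D, E}: Farrow→A 2, York→D 2, Holm→C 2, Sutton→E 7. Service 13; fixed 19; total 32.
No other subset beats 18.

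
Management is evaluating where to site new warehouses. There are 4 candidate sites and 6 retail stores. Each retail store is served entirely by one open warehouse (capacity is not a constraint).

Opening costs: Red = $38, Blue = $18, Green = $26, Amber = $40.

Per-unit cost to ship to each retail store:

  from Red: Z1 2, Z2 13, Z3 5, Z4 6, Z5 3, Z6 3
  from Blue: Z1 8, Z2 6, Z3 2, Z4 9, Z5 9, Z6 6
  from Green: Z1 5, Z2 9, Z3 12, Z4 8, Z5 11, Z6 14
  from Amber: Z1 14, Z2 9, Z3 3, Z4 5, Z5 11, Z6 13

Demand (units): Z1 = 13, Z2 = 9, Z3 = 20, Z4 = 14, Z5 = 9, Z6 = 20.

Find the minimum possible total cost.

Minimum total cost: 347

For any fixed open set, each retail store goes to its cheapest open site; total = fixed + service.
{Red, Blue}: Z1→Red 2·13=26, Z2→Blue 6·9=54, Z3→Blue 2·20=40, Z4→Red 6·14=84, Z5→Red 3·9=27, Z6→Red 3·20=60. Service 291; fixed 56; total 347.
{Red, Blue, Green}: Z1→Red 2·13=26, Z2→Blue 6·9=54, Z3→Blue 2·20=40, Z4→Red 6·14=84, Z5→Red 3·9=27, Z6→Red 3·20=60. Service 291; fixed 82; total 373.
{Red, Blue, Amber}: Z1→Red 2·13=26, Z2→Blue 6·9=54, Z3→Blue 2·20=40, Z4→Amber 5·14=70, Z5→Red 3·9=27, Z6→Red 3·20=60. Service 277; fixed 96; total 373.
{Red, Blue, Green, Amber}: service 277 + fixed 122 = 399
No other subset beats 347.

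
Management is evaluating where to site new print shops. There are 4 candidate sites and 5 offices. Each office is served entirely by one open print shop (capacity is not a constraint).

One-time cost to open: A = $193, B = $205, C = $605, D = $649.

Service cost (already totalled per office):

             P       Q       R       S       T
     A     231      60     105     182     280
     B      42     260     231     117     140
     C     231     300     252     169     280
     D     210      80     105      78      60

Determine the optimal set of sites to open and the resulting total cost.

For any fixed open set, each office goes to its cheapest open site; total = fixed + service.
{A, B}: P→B 42, Q→A 60, R→A 105, S→B 117, T→B 140. Service 464; fixed 398; total 862.
{B}: service 790 + fixed 205 = 995
{A}: P→A 231, Q→A 60, R→A 105, S→A 182, T→A 280. Service 858; fixed 193; total 1051.
{A, B, C, D}: service 345 + fixed 1652 = 1997
No other subset beats 862.

Open A and B; minimum total cost 862.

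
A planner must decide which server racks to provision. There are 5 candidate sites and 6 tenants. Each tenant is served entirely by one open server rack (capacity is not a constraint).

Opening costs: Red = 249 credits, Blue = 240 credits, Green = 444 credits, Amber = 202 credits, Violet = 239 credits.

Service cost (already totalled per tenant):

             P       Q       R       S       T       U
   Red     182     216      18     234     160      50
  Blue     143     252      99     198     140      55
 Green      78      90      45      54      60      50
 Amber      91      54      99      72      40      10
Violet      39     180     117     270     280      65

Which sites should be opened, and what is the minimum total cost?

For any fixed open set, each tenant goes to its cheapest open site; total = fixed + service.
{Amber}: P→Amber 91, Q→Amber 54, R→Amber 99, S→Amber 72, T→Amber 40, U→Amber 10. Service 366; fixed 202; total 568.
{Red, Amber}: P→Amber 91, Q→Amber 54, R→Red 18, S→Amber 72, T→Amber 40, U→Amber 10. Service 285; fixed 451; total 736.
{Amber, Violet}: service 314 + fixed 441 = 755
{Red, Blue, Green, Amber, Violet}: service 215 + fixed 1374 = 1589
No other subset beats 568.

Open Amber only; minimum total cost 568.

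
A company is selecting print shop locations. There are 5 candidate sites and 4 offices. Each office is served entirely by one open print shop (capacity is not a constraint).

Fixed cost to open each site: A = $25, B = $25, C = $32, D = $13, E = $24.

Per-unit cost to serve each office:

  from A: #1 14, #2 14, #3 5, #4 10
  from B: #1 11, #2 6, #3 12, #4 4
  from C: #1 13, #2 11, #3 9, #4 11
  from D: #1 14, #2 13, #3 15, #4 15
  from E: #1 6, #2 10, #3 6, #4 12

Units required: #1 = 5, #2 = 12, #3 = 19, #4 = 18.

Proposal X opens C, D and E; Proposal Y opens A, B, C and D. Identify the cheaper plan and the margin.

Proposal X: {C, D, E}: #1→E 6·5=30, #2→E 10·12=120, #3→E 6·19=114, #4→C 11·18=198. Service 462; fixed 69; total 531.
Proposal Y: {A, B, C, D}: #1→B 11·5=55, #2→B 6·12=72, #3→A 5·19=95, #4→B 4·18=72. Service 294; fixed 95; total 389.
Difference: |531 − 389| = 142.

Proposal Y is cheaper by 142.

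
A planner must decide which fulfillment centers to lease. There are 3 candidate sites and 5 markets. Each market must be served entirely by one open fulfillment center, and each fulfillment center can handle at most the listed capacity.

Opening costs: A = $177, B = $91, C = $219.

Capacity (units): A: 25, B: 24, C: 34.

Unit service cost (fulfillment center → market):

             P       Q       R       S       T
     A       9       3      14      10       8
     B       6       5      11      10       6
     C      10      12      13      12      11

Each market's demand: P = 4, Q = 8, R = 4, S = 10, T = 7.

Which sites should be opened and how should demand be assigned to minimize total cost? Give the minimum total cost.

Minimum total cost: 502

Open {A, B}: P→B 6·4=24, Q→A 3·8=24, R→B 11·4=44, S→A 10·10=100, T→B 6·7=42.
Loads: A carries 18/25, B carries 15/24. Service 234; fixed 268; total 502.
Next best feasible plan costs 514.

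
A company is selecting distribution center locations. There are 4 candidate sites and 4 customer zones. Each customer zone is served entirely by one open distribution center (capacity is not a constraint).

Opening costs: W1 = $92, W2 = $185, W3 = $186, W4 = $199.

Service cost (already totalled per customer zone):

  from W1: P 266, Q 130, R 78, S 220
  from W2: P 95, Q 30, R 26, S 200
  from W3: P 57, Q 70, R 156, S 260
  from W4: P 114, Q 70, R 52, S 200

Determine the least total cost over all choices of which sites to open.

For any fixed open set, each customer zone goes to its cheapest open site; total = fixed + service.
{W2}: P→W2 95, Q→W2 30, R→W2 26, S→W2 200. Service 351; fixed 185; total 536.
{W1, W2}: service 351 + fixed 277 = 628
{W4}: P→W4 114, Q→W4 70, R→W4 52, S→W4 200. Service 436; fixed 199; total 635.
{W1, W2, W3, W4}: P→W3 57, Q→W2 30, R→W2 26, S→W2 200. Service 313; fixed 662; total 975.
No other subset beats 536.

Minimum total cost: 536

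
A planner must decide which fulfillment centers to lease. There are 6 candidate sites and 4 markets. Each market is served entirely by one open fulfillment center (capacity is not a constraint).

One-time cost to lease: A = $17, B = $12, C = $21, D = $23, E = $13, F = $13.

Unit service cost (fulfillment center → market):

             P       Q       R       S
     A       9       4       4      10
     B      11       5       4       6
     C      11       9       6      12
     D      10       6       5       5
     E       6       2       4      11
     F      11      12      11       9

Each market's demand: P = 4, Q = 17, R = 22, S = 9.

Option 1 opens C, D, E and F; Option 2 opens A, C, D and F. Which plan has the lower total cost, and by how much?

Option 1: {C, D, E, F}: P→E 6·4=24, Q→E 2·17=34, R→E 4·22=88, S→D 5·9=45. Service 191; fixed 70; total 261.
Option 2: {A, C, D, F}: P→A 9·4=36, Q→A 4·17=68, R→A 4·22=88, S→D 5·9=45. Service 237; fixed 74; total 311.
Difference: |261 − 311| = 50.

Option 1 is cheaper by 50.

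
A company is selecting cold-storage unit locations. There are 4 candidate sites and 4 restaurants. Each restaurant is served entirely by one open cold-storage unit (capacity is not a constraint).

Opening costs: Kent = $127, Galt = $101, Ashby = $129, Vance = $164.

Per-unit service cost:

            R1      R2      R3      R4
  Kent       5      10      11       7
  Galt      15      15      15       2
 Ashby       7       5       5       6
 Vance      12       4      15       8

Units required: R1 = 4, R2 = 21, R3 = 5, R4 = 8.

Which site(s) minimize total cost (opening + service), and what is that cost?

For any fixed open set, each restaurant goes to its cheapest open site; total = fixed + service.
{Ashby}: R1→Ashby 7·4=28, R2→Ashby 5·21=105, R3→Ashby 5·5=25, R4→Ashby 6·8=48. Service 206; fixed 129; total 335.
{Galt, Ashby}: R1→Ashby 7·4=28, R2→Ashby 5·21=105, R3→Ashby 5·5=25, R4→Galt 2·8=16. Service 174; fixed 230; total 404.
{Vance}: service 271 + fixed 164 = 435
{Kent, Galt, Ashby, Vance}: R1→Kent 5·4=20, R2→Vance 4·21=84, R3→Ashby 5·5=25, R4→Galt 2·8=16. Service 145; fixed 521; total 666.
No other subset beats 335.

Open Ashby only; minimum total cost 335.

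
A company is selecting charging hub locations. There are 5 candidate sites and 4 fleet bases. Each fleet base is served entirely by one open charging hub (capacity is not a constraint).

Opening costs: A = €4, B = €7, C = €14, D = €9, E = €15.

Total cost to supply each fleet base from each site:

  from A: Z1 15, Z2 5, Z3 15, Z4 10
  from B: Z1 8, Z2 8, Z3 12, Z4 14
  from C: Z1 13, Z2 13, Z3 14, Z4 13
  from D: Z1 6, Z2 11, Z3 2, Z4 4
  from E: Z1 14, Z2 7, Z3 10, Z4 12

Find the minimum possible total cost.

For any fixed open set, each fleet base goes to its cheapest open site; total = fixed + service.
{A, D}: Z1→D 6, Z2→A 5, Z3→D 2, Z4→D 4. Service 17; fixed 13; total 30.
{D}: service 23 + fixed 9 = 32
{B, D}: service 20 + fixed 16 = 36
{A, B, C, D, E}: Z1→D 6, Z2→A 5, Z3→D 2, Z4→D 4. Service 17; fixed 49; total 66.
No other subset beats 30.

Minimum total cost: 30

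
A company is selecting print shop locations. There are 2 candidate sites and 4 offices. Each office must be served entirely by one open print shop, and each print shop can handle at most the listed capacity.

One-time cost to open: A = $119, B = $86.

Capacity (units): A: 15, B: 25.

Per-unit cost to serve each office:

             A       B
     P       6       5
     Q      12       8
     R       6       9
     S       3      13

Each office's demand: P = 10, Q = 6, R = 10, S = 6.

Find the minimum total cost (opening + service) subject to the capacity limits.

Minimum total cost: 435

Open {A, B}: P→B 5·10=50, Q→A 12·6=72, R→B 9·10=90, S→A 3·6=18.
Loads: A carries 12/15, B carries 20/25. Service 230; fixed 205; total 435.
Next best feasible plan costs 441.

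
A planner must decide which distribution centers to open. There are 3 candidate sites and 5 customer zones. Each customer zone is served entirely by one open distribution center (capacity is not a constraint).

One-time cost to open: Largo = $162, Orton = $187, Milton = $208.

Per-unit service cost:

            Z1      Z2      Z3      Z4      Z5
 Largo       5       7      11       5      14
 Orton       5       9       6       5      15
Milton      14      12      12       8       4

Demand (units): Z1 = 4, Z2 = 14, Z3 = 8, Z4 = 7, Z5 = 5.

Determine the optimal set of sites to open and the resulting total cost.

For any fixed open set, each customer zone goes to its cheapest open site; total = fixed + service.
{Largo}: Z1→Largo 5·4=20, Z2→Largo 7·14=98, Z3→Largo 11·8=88, Z4→Largo 5·7=35, Z5→Largo 14·5=70. Service 311; fixed 162; total 473.
{Orton}: service 304 + fixed 187 = 491
{Milton}: Z1→Milton 14·4=56, Z2→Milton 12·14=168, Z3→Milton 12·8=96, Z4→Milton 8·7=56, Z5→Milton 4·5=20. Service 396; fixed 208; total 604.
{Largo, Orton, Milton}: service 221 + fixed 557 = 778
(All 7 nonempty subsets were checked; Largo only is lowest.)

Open Largo only; minimum total cost 473.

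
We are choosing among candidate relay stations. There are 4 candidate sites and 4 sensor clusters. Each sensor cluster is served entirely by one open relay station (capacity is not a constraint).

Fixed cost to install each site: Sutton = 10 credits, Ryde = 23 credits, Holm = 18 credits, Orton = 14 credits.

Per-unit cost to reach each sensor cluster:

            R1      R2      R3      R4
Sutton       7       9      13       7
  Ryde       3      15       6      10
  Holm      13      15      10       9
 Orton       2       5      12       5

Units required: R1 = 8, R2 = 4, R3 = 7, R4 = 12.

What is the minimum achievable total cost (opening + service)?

Minimum total cost: 175

For any fixed open set, each sensor cluster goes to its cheapest open site; total = fixed + service.
{Ryde, Orton}: R1→Orton 2·8=16, R2→Orton 5·4=20, R3→Ryde 6·7=42, R4→Orton 5·12=60. Service 138; fixed 37; total 175.
{Sutton, Ryde, Orton}: service 138 + fixed 47 = 185
{Ryde, Holm, Orton}: service 138 + fixed 55 = 193
{Sutton, Ryde, Holm, Orton}: service 138 + fixed 65 = 203
(All 15 nonempty subsets were checked; Ryde and Orton is lowest.)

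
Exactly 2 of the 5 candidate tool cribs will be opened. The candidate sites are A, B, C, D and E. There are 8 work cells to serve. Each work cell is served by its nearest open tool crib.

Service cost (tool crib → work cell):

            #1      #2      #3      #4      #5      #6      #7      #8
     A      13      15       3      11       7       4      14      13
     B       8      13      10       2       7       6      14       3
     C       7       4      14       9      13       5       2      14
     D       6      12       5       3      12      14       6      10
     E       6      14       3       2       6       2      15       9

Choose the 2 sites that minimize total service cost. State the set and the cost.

Choose C and E; total service cost 34.

With exactly 2 open, each work cell uses its cheapest among the chosen.
{C, E}: #1→E 6, #2→C 4, #3→E 3, #4→E 2, #5→E 6, #6→E 2, #7→C 2, #8→E 9. Service cost 34.
{B, C}: service cost 40
{D, E}: service cost 46
Among all 10 size-2 choices, {C, E} is lowest.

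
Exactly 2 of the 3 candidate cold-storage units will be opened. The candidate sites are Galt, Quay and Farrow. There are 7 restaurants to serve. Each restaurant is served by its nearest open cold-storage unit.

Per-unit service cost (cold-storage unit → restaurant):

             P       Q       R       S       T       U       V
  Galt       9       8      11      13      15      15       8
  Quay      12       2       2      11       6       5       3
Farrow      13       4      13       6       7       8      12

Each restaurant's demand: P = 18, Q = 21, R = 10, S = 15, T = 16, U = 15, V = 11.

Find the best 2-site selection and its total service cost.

Choose Quay and Farrow; total service cost 572.

With exactly 2 open, each restaurant uses its cheapest among the chosen.
{Quay, Farrow}: P→Quay 12·18=216, Q→Quay 2·21=42, R→Quay 2·10=20, S→Farrow 6·15=90, T→Quay 6·16=96, U→Quay 5·15=75, V→Quay 3·11=33. Service cost 572.
{Galt, Quay}: service cost 593
{Galt, Farrow}: service cost 766
Among all 3 size-2 choices, {Quay, Farrow} is lowest.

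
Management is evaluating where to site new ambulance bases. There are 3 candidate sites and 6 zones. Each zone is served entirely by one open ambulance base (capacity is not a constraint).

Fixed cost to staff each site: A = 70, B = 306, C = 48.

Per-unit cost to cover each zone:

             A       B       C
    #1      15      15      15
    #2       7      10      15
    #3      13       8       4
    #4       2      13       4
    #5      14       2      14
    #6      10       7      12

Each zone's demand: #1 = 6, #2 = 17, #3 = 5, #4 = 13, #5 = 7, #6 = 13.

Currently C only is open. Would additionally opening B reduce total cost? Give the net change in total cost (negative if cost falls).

No — net change +72 (cost rises by 72).

Current service cost with {C}: 671.
Adding B: each zone re-picks its cheapest; new service cost 437, saving 234.
Extra fixed cost: 306. Net change = 306 − 234 = 72.
(Totals: 719 → 791.)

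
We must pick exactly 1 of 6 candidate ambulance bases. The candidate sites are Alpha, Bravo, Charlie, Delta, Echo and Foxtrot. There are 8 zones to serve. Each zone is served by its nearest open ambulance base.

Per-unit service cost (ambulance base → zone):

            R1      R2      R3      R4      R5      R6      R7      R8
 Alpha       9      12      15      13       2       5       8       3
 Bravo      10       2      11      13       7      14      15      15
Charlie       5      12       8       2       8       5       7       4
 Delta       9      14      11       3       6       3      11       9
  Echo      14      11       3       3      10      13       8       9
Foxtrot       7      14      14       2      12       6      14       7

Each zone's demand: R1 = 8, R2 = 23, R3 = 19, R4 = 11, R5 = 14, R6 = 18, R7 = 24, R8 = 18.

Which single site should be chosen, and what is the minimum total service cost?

Choose Charlie only; total service cost 932.

With exactly 1 open, each zone uses its cheapest among the chosen.
{Charlie}: R1→Charlie 5·8=40, R2→Charlie 12·23=276, R3→Charlie 8·19=152, R4→Charlie 2·11=22, R5→Charlie 8·14=112, R6→Charlie 5·18=90, R7→Charlie 7·24=168, R8→Charlie 4·18=72. Service cost 932.
{Alpha}: service cost 1140
{Echo}: service cost 1183
Among all 6 size-1 choices, {Charlie} is lowest.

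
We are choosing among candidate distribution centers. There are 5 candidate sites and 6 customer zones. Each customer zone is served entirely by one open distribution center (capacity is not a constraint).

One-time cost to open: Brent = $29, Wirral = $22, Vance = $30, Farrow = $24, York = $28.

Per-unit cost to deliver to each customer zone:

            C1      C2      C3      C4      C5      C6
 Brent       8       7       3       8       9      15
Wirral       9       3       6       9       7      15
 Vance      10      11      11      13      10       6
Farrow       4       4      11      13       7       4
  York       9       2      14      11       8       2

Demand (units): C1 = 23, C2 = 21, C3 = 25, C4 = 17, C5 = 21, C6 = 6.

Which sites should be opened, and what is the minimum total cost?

Open Brent, Farrow and York; minimum total cost 585.

For any fixed open set, each customer zone goes to its cheapest open site; total = fixed + service.
{Brent, Farrow, York}: C1→Farrow 4·23=92, C2→York 2·21=42, C3→Brent 3·25=75, C4→Brent 8·17=136, C5→Farrow 7·21=147, C6→York 2·6=12. Service 504; fixed 81; total 585.
{Brent, Wirral, Farrow, York}: C1→Farrow 4·23=92, C2→York 2·21=42, C3→Brent 3·25=75, C4→Brent 8·17=136, C5→Wirral 7·21=147, C6→York 2·6=12. Service 504; fixed 103; total 607.
{Brent, Farrow}: service 558 + fixed 53 = 611
{Brent, Wirral, Vance, Farrow, York}: C1→Farrow 4·23=92, C2→York 2·21=42, C3→Brent 3·25=75, C4→Brent 8·17=136, C5→Wirral 7·21=147, C6→York 2·6=12. Service 504; fixed 133; total 637.
No other subset beats 585.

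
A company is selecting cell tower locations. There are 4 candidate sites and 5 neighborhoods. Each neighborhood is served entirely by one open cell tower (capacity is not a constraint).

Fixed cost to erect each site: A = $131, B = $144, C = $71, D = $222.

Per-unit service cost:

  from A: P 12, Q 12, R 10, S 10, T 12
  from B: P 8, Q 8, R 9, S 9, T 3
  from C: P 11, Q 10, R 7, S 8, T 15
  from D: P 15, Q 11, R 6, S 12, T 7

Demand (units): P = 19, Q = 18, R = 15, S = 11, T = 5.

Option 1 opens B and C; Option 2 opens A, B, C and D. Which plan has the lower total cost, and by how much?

Option 1 is cheaper by 338.

Option 1: {B, C}: P→B 8·19=152, Q→B 8·18=144, R→C 7·15=105, S→C 8·11=88, T→B 3·5=15. Service 504; fixed 215; total 719.
Option 2: {A, B, C, D}: P→B 8·19=152, Q→B 8·18=144, R→D 6·15=90, S→C 8·11=88, T→B 3·5=15. Service 489; fixed 568; total 1057.
Difference: |719 − 1057| = 338.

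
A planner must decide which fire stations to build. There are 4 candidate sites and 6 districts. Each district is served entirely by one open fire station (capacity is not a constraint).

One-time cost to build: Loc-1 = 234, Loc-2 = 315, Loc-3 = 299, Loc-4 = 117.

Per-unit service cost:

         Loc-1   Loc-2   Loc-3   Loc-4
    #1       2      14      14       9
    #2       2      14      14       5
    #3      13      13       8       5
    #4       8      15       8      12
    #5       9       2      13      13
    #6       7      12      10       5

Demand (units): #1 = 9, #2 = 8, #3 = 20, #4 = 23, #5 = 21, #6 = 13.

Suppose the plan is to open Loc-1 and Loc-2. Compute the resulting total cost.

Each district is assigned to its cheapest site among the open ones.
{Loc-1, Loc-2}: #1→Loc-1 2·9=18, #2→Loc-1 2·8=16, #3→Loc-1 13·20=260, #4→Loc-1 8·23=184, #5→Loc-2 2·21=42, #6→Loc-1 7·13=91. Service 611; fixed 549; total 1160.

Total cost: 1160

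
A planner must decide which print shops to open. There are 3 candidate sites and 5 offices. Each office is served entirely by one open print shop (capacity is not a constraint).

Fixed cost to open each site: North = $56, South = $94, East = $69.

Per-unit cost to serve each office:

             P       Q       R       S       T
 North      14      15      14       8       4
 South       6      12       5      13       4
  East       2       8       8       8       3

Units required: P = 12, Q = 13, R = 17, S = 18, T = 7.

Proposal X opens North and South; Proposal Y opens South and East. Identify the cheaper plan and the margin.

Proposal Y is cheaper by 94.

Proposal X: {North, South}: P→South 6·12=72, Q→South 12·13=156, R→South 5·17=85, S→North 8·18=144, T→North 4·7=28. Service 485; fixed 150; total 635.
Proposal Y: {South, East}: P→East 2·12=24, Q→East 8·13=104, R→South 5·17=85, S→East 8·18=144, T→East 3·7=21. Service 378; fixed 163; total 541.
Difference: |635 − 541| = 94.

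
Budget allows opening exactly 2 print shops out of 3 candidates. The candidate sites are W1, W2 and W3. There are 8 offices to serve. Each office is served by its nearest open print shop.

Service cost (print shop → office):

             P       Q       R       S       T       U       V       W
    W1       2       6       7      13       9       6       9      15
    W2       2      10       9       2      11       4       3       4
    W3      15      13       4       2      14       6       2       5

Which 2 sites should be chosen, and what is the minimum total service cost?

With exactly 2 open, each office uses its cheapest among the chosen.
{W1, W3}: P→W1 2, Q→W1 6, R→W3 4, S→W3 2, T→W1 9, U→W1 6, V→W3 2, W→W3 5. Service cost 36.
{W1, W2}: service cost 37
{W2, W3}: service cost 39
Among all 3 size-2 choices, {W1, W3} is lowest.

Choose W1 and W3; total service cost 36.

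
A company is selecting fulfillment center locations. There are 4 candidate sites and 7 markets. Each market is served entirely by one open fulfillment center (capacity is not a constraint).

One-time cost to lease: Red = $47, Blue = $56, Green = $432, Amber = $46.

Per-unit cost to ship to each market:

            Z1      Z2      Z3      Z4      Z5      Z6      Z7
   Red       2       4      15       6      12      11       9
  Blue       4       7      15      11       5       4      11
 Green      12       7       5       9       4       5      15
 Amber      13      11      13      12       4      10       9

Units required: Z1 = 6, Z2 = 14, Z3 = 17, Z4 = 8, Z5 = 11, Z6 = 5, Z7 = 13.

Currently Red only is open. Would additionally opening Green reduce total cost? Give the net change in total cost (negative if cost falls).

No — net change +144 (cost rises by 144).

Current service cost with {Red}: 675.
Adding Green: each market re-picks its cheapest; new service cost 387, saving 288.
Extra fixed cost: 432. Net change = 432 − 288 = 144.
(Totals: 722 → 866.)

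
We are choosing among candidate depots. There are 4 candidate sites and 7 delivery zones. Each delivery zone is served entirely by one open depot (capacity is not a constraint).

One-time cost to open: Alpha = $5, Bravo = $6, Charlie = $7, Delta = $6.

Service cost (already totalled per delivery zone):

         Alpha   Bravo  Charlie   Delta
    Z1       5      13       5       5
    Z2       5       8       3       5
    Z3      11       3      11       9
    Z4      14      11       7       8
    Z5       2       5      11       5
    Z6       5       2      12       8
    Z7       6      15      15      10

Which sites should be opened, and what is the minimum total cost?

Open Alpha and Bravo; minimum total cost 45.

For any fixed open set, each delivery zone goes to its cheapest open site; total = fixed + service.
{Alpha, Bravo}: Z1→Alpha 5, Z2→Alpha 5, Z3→Bravo 3, Z4→Bravo 11, Z5→Alpha 2, Z6→Bravo 2, Z7→Alpha 6. Service 34; fixed 11; total 45.
{Alpha, Bravo, Charlie}: Z1→Alpha 5, Z2→Charlie 3, Z3→Bravo 3, Z4→Charlie 7, Z5→Alpha 2, Z6→Bravo 2, Z7→Alpha 6. Service 28; fixed 18; total 46.
{Alpha, Bravo, Delta}: service 31 + fixed 17 = 48
{Alpha, Bravo, Charlie, Delta}: Z1→Alpha 5, Z2→Charlie 3, Z3→Bravo 3, Z4→Charlie 7, Z5→Alpha 2, Z6→Bravo 2, Z7→Alpha 6. Service 28; fixed 24; total 52.
(All 15 nonempty subsets were checked; Alpha and Bravo is lowest.)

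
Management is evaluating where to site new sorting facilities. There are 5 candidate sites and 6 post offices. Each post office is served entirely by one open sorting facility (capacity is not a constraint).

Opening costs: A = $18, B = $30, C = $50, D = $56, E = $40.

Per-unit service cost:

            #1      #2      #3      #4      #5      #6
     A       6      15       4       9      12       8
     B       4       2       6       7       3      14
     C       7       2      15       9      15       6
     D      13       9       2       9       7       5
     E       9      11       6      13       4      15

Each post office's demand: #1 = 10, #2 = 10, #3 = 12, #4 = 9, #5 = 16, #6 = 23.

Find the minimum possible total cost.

For any fixed open set, each post office goes to its cheapest open site; total = fixed + service.
{B, D}: #1→B 4·10=40, #2→B 2·10=20, #3→D 2·12=24, #4→B 7·9=63, #5→B 3·16=48, #6→D 5·23=115. Service 310; fixed 86; total 396.
{A, B, D}: service 310 + fixed 104 = 414
{B, D, E}: service 310 + fixed 126 = 436
{A, B, C, D, E}: service 310 + fixed 194 = 504
No other subset beats 396.

Minimum total cost: 396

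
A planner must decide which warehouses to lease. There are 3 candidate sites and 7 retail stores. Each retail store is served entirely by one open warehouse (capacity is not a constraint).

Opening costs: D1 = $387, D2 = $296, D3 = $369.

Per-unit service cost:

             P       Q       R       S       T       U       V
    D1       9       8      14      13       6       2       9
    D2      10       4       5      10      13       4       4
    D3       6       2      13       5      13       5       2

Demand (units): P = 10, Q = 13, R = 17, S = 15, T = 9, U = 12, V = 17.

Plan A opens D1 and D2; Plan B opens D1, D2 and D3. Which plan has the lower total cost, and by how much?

Plan A is cheaper by 204.

Plan A: {D1, D2}: P→D1 9·10=90, Q→D2 4·13=52, R→D2 5·17=85, S→D2 10·15=150, T→D1 6·9=54, U→D1 2·12=24, V→D2 4·17=68. Service 523; fixed 683; total 1206.
Plan B: {D1, D2, D3}: P→D3 6·10=60, Q→D3 2·13=26, R→D2 5·17=85, S→D3 5·15=75, T→D1 6·9=54, U→D1 2·12=24, V→D3 2·17=34. Service 358; fixed 1052; total 1410.
Difference: |1206 − 1410| = 204.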